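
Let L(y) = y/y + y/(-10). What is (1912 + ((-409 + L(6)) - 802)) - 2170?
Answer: -7343/5 ≈ -1468.6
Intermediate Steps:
L(y) = 1 - y/10 (L(y) = 1 + y*(-⅒) = 1 - y/10)
(1912 + ((-409 + L(6)) - 802)) - 2170 = (1912 + ((-409 + (1 - ⅒*6)) - 802)) - 2170 = (1912 + ((-409 + (1 - ⅗)) - 802)) - 2170 = (1912 + ((-409 + ⅖) - 802)) - 2170 = (1912 + (-2043/5 - 802)) - 2170 = (1912 - 6053/5) - 2170 = 3507/5 - 2170 = -7343/5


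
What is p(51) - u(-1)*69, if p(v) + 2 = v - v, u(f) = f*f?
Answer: -71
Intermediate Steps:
u(f) = f²
p(v) = -2 (p(v) = -2 + (v - v) = -2 + 0 = -2)
p(51) - u(-1)*69 = -2 - (-1)²*69 = -2 - 69 = -71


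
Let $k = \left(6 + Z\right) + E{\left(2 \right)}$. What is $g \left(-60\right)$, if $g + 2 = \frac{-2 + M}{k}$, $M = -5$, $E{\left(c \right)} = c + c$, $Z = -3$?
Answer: $180$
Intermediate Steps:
$E{\left(c \right)} = 2 c$
$k = 7$ ($k = \left(6 - 3\right) + 2 \cdot 2 = 3 + 4 = 7$)
$g = -3$ ($g = -2 + \frac{-2 - 5}{7} = -2 - 1 = -3$)
$g \left(-60\right) = \left(-3\right) \left(-60\right) = 180$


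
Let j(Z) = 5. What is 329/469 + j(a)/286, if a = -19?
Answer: 13777/19162 ≈ 0.71898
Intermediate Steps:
329/469 + j(a)/286 = 329/469 + 5/286 = 329*(1/469) + 5*(1/286) = 47/67 + 5/286 = 13777/19162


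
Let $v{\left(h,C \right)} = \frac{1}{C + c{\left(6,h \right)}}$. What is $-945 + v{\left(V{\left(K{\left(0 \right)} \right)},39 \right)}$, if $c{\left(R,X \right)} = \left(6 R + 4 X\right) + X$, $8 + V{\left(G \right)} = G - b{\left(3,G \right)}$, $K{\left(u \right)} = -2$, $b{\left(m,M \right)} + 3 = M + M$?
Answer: $- \frac{56699}{60} \approx -944.98$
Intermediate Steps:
$b{\left(m,M \right)} = -3 + 2 M$ ($b{\left(m,M \right)} = -3 + \left(M + M\right) = -3 + 2 M$)
$V{\left(G \right)} = -5 - G$ ($V{\left(G \right)} = -8 + \left(G - \left(-3 + 2 G\right)\right) = -8 - \left(-3 + G\right) = -5 - G$)
$c{\left(R,X \right)} = 5 X + 6 R$ ($c{\left(R,X \right)} = \left(4 X + 6 R\right) + X = 5 X + 6 R$)
$v{\left(h,C \right)} = \frac{1}{36 + C + 5 h}$ ($v{\left(h,C \right)} = \frac{1}{C + \left(5 h + 6 \cdot 6\right)} = \frac{1}{C + \left(5 h + 36\right)} = \frac{1}{C + \left(36 + 5 h\right)} = \frac{1}{36 + C + 5 h}$)
$-945 + v{\left(V{\left(K{\left(0 \right)} \right)},39 \right)} = -945 + \frac{1}{36 + 39 + 5 \left(-5 - -2\right)} = -945 + \frac{1}{36 + 39 + 5 \left(-5 + 2\right)} = -945 + \frac{1}{36 + 39 + 5 \left(-3\right)} = -945 + \frac{1}{36 + 39 - 15} = -945 + \frac{1}{60} = - \frac{56699}{60}$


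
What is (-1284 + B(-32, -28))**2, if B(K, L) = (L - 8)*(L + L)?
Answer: 535824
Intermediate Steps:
B(K, L) = 2*L*(-8 + L) (B(K, L) = (-8 + L)*(2*L) = 2*L*(-8 + L))
(-1284 + B(-32, -28))**2 = (-1284 + 2*(-28)*(-8 - 28))**2 = (-1284 + 2*(-28)*(-36))**2 = (-1284 + 2016)**2 = 732**2 = 535824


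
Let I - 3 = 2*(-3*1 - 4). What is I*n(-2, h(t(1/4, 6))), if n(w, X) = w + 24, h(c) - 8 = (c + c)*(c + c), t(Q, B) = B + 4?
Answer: -242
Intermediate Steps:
t(Q, B) = 4 + B
h(c) = 8 + 4*c**2 (h(c) = 8 + (c + c)*(c + c) = 8 + (2*c)*(2*c) = 8 + 4*c**2)
n(w, X) = 24 + w
I = -11 (I = 3 + 2*(-3*1 - 4) = 3 + 2*(-3 - 4) = 3 + 2*(-7) = 3 - 14 = -11)
I*n(-2, h(t(1/4, 6))) = -11*(24 - 2) = -11*22 = -242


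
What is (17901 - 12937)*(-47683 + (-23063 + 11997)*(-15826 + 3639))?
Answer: 669215003276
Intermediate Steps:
(17901 - 12937)*(-47683 + (-23063 + 11997)*(-15826 + 3639)) = 4964*(-47683 - 11066*(-12187)) = 4964*(-47683 + 134861342) = 4964*134813659 = 669215003276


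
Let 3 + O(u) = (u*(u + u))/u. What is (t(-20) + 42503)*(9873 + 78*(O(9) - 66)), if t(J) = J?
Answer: 250437285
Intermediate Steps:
O(u) = -3 + 2*u (O(u) = -3 + (u*(u + u))/u = -3 + (u*(2*u))/u = -3 + (2*u**2)/u = -3 + 2*u)
(t(-20) + 42503)*(9873 + 78*(O(9) - 66)) = (-20 + 42503)*(9873 + 78*((-3 + 2*9) - 66)) = 42483*(9873 + 78*((-3 + 18) - 66)) = 42483*(9873 + 78*(15 - 66)) = 42483*(9873 + 78*(-51)) = 42483*(9873 - 3978) = 42483*5895 = 250437285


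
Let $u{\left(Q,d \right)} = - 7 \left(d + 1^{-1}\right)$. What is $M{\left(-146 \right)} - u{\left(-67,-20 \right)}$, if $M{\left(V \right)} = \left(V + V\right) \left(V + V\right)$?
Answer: $85131$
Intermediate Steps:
$M{\left(V \right)} = 4 V^{2}$ ($M{\left(V \right)} = 2 V 2 V = 4 V^{2}$)
$u{\left(Q,d \right)} = -7 - 7 d$ ($u{\left(Q,d \right)} = - 7 \left(d + 1\right) = - 7 \left(1 + d\right) = -7 - 7 d$)
$M{\left(-146 \right)} - u{\left(-67,-20 \right)} = 4 \left(-146\right)^{2} - \left(-7 - -140\right) = 4 \cdot 21316 - \left(-7 + 140\right) = 85264 - 133 = 85131$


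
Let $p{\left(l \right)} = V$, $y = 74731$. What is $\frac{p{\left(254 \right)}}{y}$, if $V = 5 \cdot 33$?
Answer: $\frac{165}{74731} \approx 0.0022079$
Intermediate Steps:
$V = 165$
$p{\left(l \right)} = 165$
$\frac{p{\left(254 \right)}}{y} = \frac{165}{74731}$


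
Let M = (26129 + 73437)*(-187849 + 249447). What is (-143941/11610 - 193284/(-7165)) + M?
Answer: 20407324873858967/3327426 ≈ 6.1331e+9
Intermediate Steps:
M = 6133066468 (M = 99566*61598 = 6133066468)
(-143941/11610 - 193284/(-7165)) + M = (-143941/11610 - 193284/(-7165)) + 6133066468 = (-143941*1/11610 - 193284*(-1/7165)) + 6133066468 = (-143941/11610 + 193284/7165) + 6133066468 = 48507599/3327426 + 6133066468 = 20407324873858967/3327426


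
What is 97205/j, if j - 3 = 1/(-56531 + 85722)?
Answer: 2837511155/87574 ≈ 32401.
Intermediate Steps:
j = 87574/29191 (j = 3 + 1/(-56531 + 85722) = 3 + 1/29191 = 87574/29191 ≈ 3.0000)
97205/j = 97205/(87574/29191) = 97205*(29191/87574) = 2837511155/87574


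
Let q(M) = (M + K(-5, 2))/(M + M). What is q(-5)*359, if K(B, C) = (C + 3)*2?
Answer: -359/2 ≈ -179.50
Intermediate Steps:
K(B, C) = 6 + 2*C (K(B, C) = (3 + C)*2 = 6 + 2*C)
q(M) = (10 + M)/(2*M) (q(M) = (M + (6 + 2*2))/(M + M) = (M + (6 + 4))/((2*M)) = (M + 10)*(1/(2*M)) = (10 + M)*(1/(2*M)) = (10 + M)/(2*M))
q(-5)*359 = ((½)*(10 - 5)/(-5))*359 = ((½)*(-⅕)*5)*359 = -½*359 = -359/2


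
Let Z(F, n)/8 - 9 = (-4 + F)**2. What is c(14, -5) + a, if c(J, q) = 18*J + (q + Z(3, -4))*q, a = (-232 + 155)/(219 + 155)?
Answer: -4189/34 ≈ -123.21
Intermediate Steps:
Z(F, n) = 72 + 8*(-4 + F)**2
a = -7/34 (a = -77/374 = -77*1/374 = -7/34 ≈ -0.20588)
c(J, q) = 18*J + q*(80 + q) (c(J, q) = 18*J + (q + (72 + 8*(-4 + 3)**2))*q = 18*J + (q + (72 + 8*(-1)**2))*q = 18*J + (q + (72 + 8*1))*q = 18*J + (q + (72 + 8))*q = 18*J + (q + 80)*q = 18*J + (80 + q)*q = 18*J + q*(80 + q))
c(14, -5) + a = ((-5)**2 + 18*14 + 80*(-5)) - 7/34 = (25 + 252 - 400) - 7/34 = -123 - 7/34 = -4189/34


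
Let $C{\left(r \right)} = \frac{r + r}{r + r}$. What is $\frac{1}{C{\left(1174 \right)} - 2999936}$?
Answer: $- \frac{1}{2999935} \approx -3.3334 \cdot 10^{-7}$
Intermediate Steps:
$C{\left(r \right)} = 1$ ($C{\left(r \right)} = \frac{2 r}{2 r} = 2 r \frac{1}{2 r} = 1$)
$\frac{1}{C{\left(1174 \right)} - 2999936} = \frac{1}{1 - 2999936} = \frac{1}{-2999935} = - \frac{1}{2999935}$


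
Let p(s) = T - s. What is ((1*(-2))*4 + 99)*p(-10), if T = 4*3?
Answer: 2002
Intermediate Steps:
T = 12
p(s) = 12 - s
((1*(-2))*4 + 99)*p(-10) = ((1*(-2))*4 + 99)*(12 - 1*(-10)) = (-2*4 + 99)*(12 + 10) = (-8 + 99)*22 = 91*22 = 2002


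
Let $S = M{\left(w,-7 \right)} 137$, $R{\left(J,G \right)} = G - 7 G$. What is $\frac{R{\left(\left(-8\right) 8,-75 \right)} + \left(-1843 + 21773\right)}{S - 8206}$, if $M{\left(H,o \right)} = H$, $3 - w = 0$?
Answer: $- \frac{4076}{1559} \approx -2.6145$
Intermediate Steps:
$R{\left(J,G \right)} = - 6 G$
$w = 3$ ($w = 3 - 0 = 3 + 0 = 3$)
$S = 411$ ($S = 3 \cdot 137 = 411$)
$\frac{R{\left(\left(-8\right) 8,-75 \right)} + \left(-1843 + 21773\right)}{S - 8206} = \frac{\left(-6\right) \left(-75\right) + \left(-1843 + 21773\right)}{411 - 8206} = \frac{450 + 19930}{-7795} = 20380 \left(- \frac{1}{7795}\right) = - \frac{4076}{1559}$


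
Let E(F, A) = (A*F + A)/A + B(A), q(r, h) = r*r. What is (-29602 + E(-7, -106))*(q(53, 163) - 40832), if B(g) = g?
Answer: 1129815422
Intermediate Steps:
q(r, h) = r**2
E(F, A) = A + (A + A*F)/A (E(F, A) = (A*F + A)/A + A = (A + A*F)/A + A = A + (A + A*F)/A)
(-29602 + E(-7, -106))*(q(53, 163) - 40832) = (-29602 + (1 - 106 - 7))*(53**2 - 40832) = (-29602 - 112)*(2809 - 40832) = -29714*(-38023) = 1129815422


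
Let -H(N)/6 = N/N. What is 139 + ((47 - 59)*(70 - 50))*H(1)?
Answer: 1579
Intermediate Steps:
H(N) = -6 (H(N) = -6*N/N = -6*1 = -6)
139 + ((47 - 59)*(70 - 50))*H(1) = 139 + ((47 - 59)*(70 - 50))*(-6) = 139 - 12*20*(-6) = 139 - 240*(-6) = 139 + 1440 = 1579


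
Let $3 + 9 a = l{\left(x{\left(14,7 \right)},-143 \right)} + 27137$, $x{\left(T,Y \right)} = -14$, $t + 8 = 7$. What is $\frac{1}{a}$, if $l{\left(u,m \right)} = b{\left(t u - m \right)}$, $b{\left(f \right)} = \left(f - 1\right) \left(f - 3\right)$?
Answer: $\frac{9}{51158} \approx 0.00017593$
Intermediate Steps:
$t = -1$ ($t = -8 + 7 = -1$)
$b{\left(f \right)} = \left(-1 + f\right) \left(-3 + f\right)$
$l{\left(u,m \right)} = 3 + \left(- m - u\right)^{2} + 4 m + 4 u$ ($l{\left(u,m \right)} = 3 + \left(- u - m\right)^{2} - 4 \left(- u - m\right) = 3 + \left(- m - u\right)^{2} - 4 \left(- m - u\right) = 3 + \left(- m - u\right)^{2} + \left(4 m + 4 u\right) = 3 + \left(- m - u\right)^{2} + 4 m + 4 u$)
$a = \frac{51158}{9}$ ($a = - \frac{1}{3} + \frac{\left(3 + \left(-143 - 14\right)^{2} + 4 \left(-143\right) + 4 \left(-14\right)\right) + 27137}{9} = - \frac{1}{3} + \frac{\left(3 + \left(-157\right)^{2} - 572 - 56\right) + 27137}{9} = - \frac{1}{3} + \frac{\left(3 + 24649 - 572 - 56\right) + 27137}{9} = - \frac{1}{3} + \frac{24024 + 27137}{9} = - \frac{1}{3} + \frac{1}{9} \cdot 51161 = - \frac{1}{3} + \frac{51161}{9} = \frac{51158}{9} \approx 5684.2$)
$\frac{1}{a} = \frac{1}{\frac{51158}{9}} = \frac{9}{51158}$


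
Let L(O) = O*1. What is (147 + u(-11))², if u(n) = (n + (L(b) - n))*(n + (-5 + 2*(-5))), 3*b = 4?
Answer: 113569/9 ≈ 12619.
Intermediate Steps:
b = 4/3 (b = (⅓)*4 = 4/3 ≈ 1.3333)
L(O) = O
u(n) = -20 + 4*n/3 (u(n) = (n + (4/3 - n))*(n + (-5 + 2*(-5))) = 4*(n + (-5 - 10))/3 = 4*(n - 15)/3 = 4*(-15 + n)/3 = -20 + 4*n/3)
(147 + u(-11))² = (147 + (-20 + (4/3)*(-11)))² = (147 + (-20 - 44/3))² = (147 - 104/3)² = (337/3)² = 113569/9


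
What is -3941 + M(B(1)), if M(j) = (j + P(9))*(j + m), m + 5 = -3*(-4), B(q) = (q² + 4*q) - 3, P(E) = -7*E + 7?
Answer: -4427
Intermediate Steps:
P(E) = 7 - 7*E
B(q) = -3 + q² + 4*q
m = 7 (m = -5 - 3*(-4) = -5 + 12 = 7)
M(j) = (-56 + j)*(7 + j) (M(j) = (j + (7 - 7*9))*(j + 7) = (j + (7 - 63))*(7 + j) = (j - 56)*(7 + j) = (-56 + j)*(7 + j))
-3941 + M(B(1)) = -3941 + (-392 + (-3 + 1² + 4*1)² - 49*(-3 + 1² + 4*1)) = -3941 + (-392 + (-3 + 1 + 4)² - 49*(-3 + 1 + 4)) = -3941 + (-392 + 2² - 49*2) = -3941 + (-392 + 4 - 98) = -3941 - 486 = -4427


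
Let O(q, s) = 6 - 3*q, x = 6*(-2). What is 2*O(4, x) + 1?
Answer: -11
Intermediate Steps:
x = -12
2*O(4, x) + 1 = 2*(6 - 3*4) + 1 = 2*(6 - 12) + 1 = 2*(-6) + 1 = -12 + 1 = -11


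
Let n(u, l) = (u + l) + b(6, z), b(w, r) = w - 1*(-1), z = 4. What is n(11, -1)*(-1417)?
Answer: -24089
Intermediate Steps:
b(w, r) = 1 + w (b(w, r) = w + 1 = 1 + w)
n(u, l) = 7 + l + u (n(u, l) = (u + l) + (1 + 6) = (l + u) + 7 = 7 + l + u)
n(11, -1)*(-1417) = (7 - 1 + 11)*(-1417) = 17*(-1417) = -24089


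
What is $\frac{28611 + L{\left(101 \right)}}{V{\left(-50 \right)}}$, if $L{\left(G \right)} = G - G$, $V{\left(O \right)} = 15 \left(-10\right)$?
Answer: $- \frac{9537}{50} \approx -190.74$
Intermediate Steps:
$V{\left(O \right)} = -150$
$L{\left(G \right)} = 0$
$\frac{28611 + L{\left(101 \right)}}{V{\left(-50 \right)}} = \frac{28611 + 0}{-150} = 28611 \left(- \frac{1}{150}\right) = - \frac{9537}{50}$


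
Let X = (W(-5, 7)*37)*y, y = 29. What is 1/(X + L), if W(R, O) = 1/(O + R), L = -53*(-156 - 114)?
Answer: 2/29693 ≈ 6.7356e-5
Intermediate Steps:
L = 14310 (L = -53*(-270) = 14310)
X = 1073/2 (X = (37/(7 - 5))*29 = (37/2)*29 = 1073/2 ≈ 536.50)
1/(X + L) = 1/(1073/2 + 14310) = 1/(29693/2) = 2/29693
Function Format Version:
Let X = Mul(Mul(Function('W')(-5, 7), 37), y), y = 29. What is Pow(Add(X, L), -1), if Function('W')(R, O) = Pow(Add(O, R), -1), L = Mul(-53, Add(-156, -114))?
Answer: Rational(2, 29693) ≈ 6.7356e-5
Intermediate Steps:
L = 14310 (L = Mul(-53, -270) = 14310)
X = Rational(1073, 2) (X = Mul(Mul(Pow(Add(7, -5), -1), 37), 29) = Mul(Mul(Pow(2, -1), 37), 29) = Mul(Mul(Rational(1, 2), 37), 29) = Mul(Rational(37, 2), 29) = Rational(1073, 2) ≈ 536.50)
Pow(Add(X, L), -1) = Pow(Add(Rational(1073, 2), 14310), -1) = Pow(Rational(29693, 2), -1) = Rational(2, 29693)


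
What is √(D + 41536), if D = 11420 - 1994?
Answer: √50962 ≈ 225.75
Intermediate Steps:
D = 9426
√(D + 41536) = √(9426 + 41536) = √50962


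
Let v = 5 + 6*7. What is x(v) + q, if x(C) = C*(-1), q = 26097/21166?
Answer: -968705/21166 ≈ -45.767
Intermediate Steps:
v = 47 (v = 5 + 42 = 47)
q = 26097/21166 (q = 26097*(1/21166) = 26097/21166 ≈ 1.2330)
x(C) = -C
x(v) + q = -1*47 + 26097/21166 = -47 + 26097/21166 = -968705/21166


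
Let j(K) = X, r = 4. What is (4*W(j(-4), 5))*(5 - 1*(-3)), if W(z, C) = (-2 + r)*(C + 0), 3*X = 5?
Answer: 320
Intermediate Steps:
X = 5/3 (X = (⅓)*5 = 5/3 ≈ 1.6667)
j(K) = 5/3
W(z, C) = 2*C (W(z, C) = (-2 + 4)*(C + 0) = 2*C)
(4*W(j(-4), 5))*(5 - 1*(-3)) = (4*(2*5))*(5 - 1*(-3)) = (4*10)*(5 + 3) = 40*8 = 320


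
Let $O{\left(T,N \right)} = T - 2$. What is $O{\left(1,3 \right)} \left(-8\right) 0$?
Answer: $0$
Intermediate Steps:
$O{\left(T,N \right)} = -2 + T$ ($O{\left(T,N \right)} = T - 2 = -2 + T$)
$O{\left(1,3 \right)} \left(-8\right) 0 = \left(-2 + 1\right) \left(-8\right) 0 = \left(-1\right) \left(-8\right) 0 = 8 \cdot 0 = 0$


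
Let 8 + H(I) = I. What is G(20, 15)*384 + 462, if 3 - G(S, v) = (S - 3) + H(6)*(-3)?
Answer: -7218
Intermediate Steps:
H(I) = -8 + I
G(S, v) = -S (G(S, v) = 3 - ((S - 3) + (-8 + 6)*(-3)) = 3 - ((-3 + S) - 2*(-3)) = 3 - ((-3 + S) + 6) = 3 - (3 + S) = 3 + (-3 - S) = -S)
G(20, 15)*384 + 462 = -1*20*384 + 462 = -20*384 + 462 = -7680 + 462 = -7218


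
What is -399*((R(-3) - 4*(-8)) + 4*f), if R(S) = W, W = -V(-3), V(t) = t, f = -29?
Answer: 32319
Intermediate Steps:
W = 3 (W = -1*(-3) = 3)
R(S) = 3
-399*((R(-3) - 4*(-8)) + 4*f) = -399*((3 - 4*(-8)) + 4*(-29)) = -399*((3 + 32) - 116) = -399*(35 - 116) = -399*(-81) = 32319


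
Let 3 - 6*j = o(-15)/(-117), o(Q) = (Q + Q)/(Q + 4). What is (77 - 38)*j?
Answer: 1297/66 ≈ 19.652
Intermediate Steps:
o(Q) = 2*Q/(4 + Q) (o(Q) = (2*Q)/(4 + Q) = 2*Q/(4 + Q))
j = 1297/2574 (j = 1/2 - 2*(-15)/(4 - 15)/(6*(-117)) = 1/2 - 2*(-15)/(-11)*(-1)/(6*117) = 1/2 - 2*(-15)*(-1/11)*(-1)/(6*117) = 1/2 - 5*(-1)/(11*117) = 1/2 - 1/6*(-10/429) = 1/2 + 5/1287 = 1297/2574 ≈ 0.50389)
(77 - 38)*j = (77 - 38)*(1297/2574) = 39*(1297/2574) = 1297/66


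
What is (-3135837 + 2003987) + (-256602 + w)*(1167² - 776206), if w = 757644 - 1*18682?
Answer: 282508920030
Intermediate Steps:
w = 738962 (w = 757644 - 18682 = 738962)
(-3135837 + 2003987) + (-256602 + w)*(1167² - 776206) = (-3135837 + 2003987) + (-256602 + 738962)*(1167² - 776206) = -1131850 + 482360*(1361889 - 776206) = -1131850 + 482360*585683 = -1131850 + 282510051880 = 282508920030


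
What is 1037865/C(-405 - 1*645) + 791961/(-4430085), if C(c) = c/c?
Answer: 1532609792188/1476695 ≈ 1.0379e+6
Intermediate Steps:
C(c) = 1
1037865/C(-405 - 1*645) + 791961/(-4430085) = 1037865/1 + 791961/(-4430085) = 1037865*1 + 791961*(-1/4430085) = 1037865 - 263987/1476695 = 1532609792188/1476695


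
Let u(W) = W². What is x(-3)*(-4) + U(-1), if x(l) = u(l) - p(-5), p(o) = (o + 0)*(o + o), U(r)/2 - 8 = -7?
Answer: 166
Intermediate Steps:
U(r) = 2 (U(r) = 16 + 2*(-7) = 16 - 14 = 2)
p(o) = 2*o² (p(o) = o*(2*o) = 2*o²)
x(l) = -50 + l² (x(l) = l² - 2*(-5)² = l² - 2*25 = l² - 1*50 = l² - 50 = -50 + l²)
x(-3)*(-4) + U(-1) = (-50 + (-3)²)*(-4) + 2 = (-50 + 9)*(-4) + 2 = -41*(-4) + 2 = 164 + 2 = 166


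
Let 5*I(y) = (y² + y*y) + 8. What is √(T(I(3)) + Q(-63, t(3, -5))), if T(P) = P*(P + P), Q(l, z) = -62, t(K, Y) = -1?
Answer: 3*I*√22/5 ≈ 2.8143*I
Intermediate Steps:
I(y) = 8/5 + 2*y²/5 (I(y) = ((y² + y*y) + 8)/5 = ((y² + y²) + 8)/5 = (2*y² + 8)/5 = (8 + 2*y²)/5 = 8/5 + 2*y²/5)
T(P) = 2*P² (T(P) = P*(2*P) = 2*P²)
√(T(I(3)) + Q(-63, t(3, -5))) = √(2*(8/5 + (⅖)*3²)² - 62) = √(2*(8/5 + (⅖)*9)² - 62) = √(2*(8/5 + 18/5)² - 62) = √(2*(26/5)² - 62) = √(2*(676/25) - 62) = √(1352/25 - 62) = √(-198/25) = 3*I*√22/5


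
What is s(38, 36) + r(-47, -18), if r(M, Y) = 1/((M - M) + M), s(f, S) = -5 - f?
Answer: -2022/47 ≈ -43.021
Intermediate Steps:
r(M, Y) = 1/M (r(M, Y) = 1/(0 + M) = 1/M)
s(38, 36) + r(-47, -18) = (-5 - 1*38) + 1/(-47) = (-5 - 38) - 1/47 = -43 - 1/47 = -2022/47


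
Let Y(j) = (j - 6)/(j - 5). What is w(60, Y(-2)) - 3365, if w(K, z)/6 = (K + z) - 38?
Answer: -22583/7 ≈ -3226.1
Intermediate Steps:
Y(j) = (-6 + j)/(-5 + j)
w(K, z) = -228 + 6*K + 6*z (w(K, z) = 6*((K + z) - 38) = 6*(-38 + K + z) = -228 + 6*K + 6*z)
w(60, Y(-2)) - 3365 = (-228 + 6*60 + 6*((-6 - 2)/(-5 - 2))) - 3365 = (-228 + 360 + 6*(-8/(-7))) - 3365 = (-228 + 360 + 6*(-⅐*(-8))) - 3365 = (-228 + 360 + 6*(8/7)) - 3365 = (-228 + 360 + 48/7) - 3365 = 972/7 - 3365 = -22583/7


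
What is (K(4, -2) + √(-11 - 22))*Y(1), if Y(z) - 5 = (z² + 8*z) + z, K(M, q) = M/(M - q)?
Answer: 10 + 15*I*√33 ≈ 10.0 + 86.168*I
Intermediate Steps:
Y(z) = 5 + z² + 9*z (Y(z) = 5 + ((z² + 8*z) + z) = 5 + (z² + 9*z) = 5 + z² + 9*z)
(K(4, -2) + √(-11 - 22))*Y(1) = (4/(4 - 1*(-2)) + √(-11 - 22))*(5 + 1² + 9*1) = (4/(4 + 2) + √(-33))*(5 + 1 + 9) = (4/6 + I*√33)*15 = (4*(⅙) + I*√33)*15 = (⅔ + I*√33)*15 = 10 + 15*I*√33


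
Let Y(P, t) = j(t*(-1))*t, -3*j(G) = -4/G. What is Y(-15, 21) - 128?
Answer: -388/3 ≈ -129.33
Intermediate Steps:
j(G) = 4/(3*G) (j(G) = -(-4)/(3*G) = 4/(3*G))
Y(P, t) = -4/3 (Y(P, t) = (4/(3*((t*(-1)))))*t = (4/(3*((-t))))*t = (4*(-1/t)/3)*t = (-4/(3*t))*t = -4/3)
Y(-15, 21) - 128 = -4/3 - 128 = -388/3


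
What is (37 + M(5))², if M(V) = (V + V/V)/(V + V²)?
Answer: 34596/25 ≈ 1383.8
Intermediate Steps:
M(V) = (1 + V)/(V + V²) (M(V) = (V + 1)/(V + V²) = (1 + V)/(V + V²))
(37 + M(5))² = (37 + 1/5)² = (37 + ⅕)² = (186/5)² = 34596/25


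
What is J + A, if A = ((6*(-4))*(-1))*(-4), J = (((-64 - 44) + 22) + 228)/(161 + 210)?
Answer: -35474/371 ≈ -95.617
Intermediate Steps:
J = 142/371 (J = ((-108 + 22) + 228)/371 = (-86 + 228)*(1/371) = 142*(1/371) = 142/371 ≈ 0.38275)
A = -96 (A = -24*(-1)*(-4) = 24*(-4) = -96)
J + A = 142/371 - 96 = -35474/371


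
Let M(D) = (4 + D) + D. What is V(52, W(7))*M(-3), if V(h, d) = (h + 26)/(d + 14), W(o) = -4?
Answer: -78/5 ≈ -15.600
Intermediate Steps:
V(h, d) = (26 + h)/(14 + d)
M(D) = 4 + 2*D
V(52, W(7))*M(-3) = ((26 + 52)/(14 - 4))*(4 + 2*(-3)) = (78/10)*(4 - 6) = ((1/10)*78)*(-2) = (39/5)*(-2) = -78/5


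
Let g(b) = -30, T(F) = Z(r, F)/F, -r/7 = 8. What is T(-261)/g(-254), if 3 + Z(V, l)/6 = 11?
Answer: 8/1305 ≈ 0.0061303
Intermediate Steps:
r = -56 (r = -7*8 = -56)
Z(V, l) = 48 (Z(V, l) = -18 + 6*11 = -18 + 66 = 48)
T(F) = 48/F
T(-261)/g(-254) = (48/(-261))/(-30) = (48*(-1/261))*(-1/30) = -16/87*(-1/30) = 8/1305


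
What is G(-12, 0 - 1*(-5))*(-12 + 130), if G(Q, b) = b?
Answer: 590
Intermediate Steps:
G(-12, 0 - 1*(-5))*(-12 + 130) = (0 - 1*(-5))*(-12 + 130) = (0 + 5)*118 = 5*118 = 590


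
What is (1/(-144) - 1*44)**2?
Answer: 40157569/20736 ≈ 1936.6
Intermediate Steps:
(1/(-144) - 1*44)**2 = (-1/144 - 44)**2 = (-6337/144)**2 = 40157569/20736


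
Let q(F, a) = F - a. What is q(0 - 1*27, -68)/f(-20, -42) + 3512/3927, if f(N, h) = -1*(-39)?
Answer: 99325/51051 ≈ 1.9456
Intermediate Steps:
f(N, h) = 39
q(0 - 1*27, -68)/f(-20, -42) + 3512/3927 = ((0 - 1*27) - 1*(-68))/39 + 3512/3927 = ((0 - 27) + 68)*(1/39) + 3512*(1/3927) = (-27 + 68)*(1/39) + 3512/3927 = 41*(1/39) + 3512/3927 = 41/39 + 3512/3927 = 99325/51051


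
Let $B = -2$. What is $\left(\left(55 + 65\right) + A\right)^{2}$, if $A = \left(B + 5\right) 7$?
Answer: $19881$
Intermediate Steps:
$A = 21$ ($A = \left(-2 + 5\right) 7 = 3 \cdot 7 = 21$)
$\left(\left(55 + 65\right) + A\right)^{2} = \left(\left(55 + 65\right) + 21\right)^{2} = \left(120 + 21\right)^{2} = 141^{2} = 19881$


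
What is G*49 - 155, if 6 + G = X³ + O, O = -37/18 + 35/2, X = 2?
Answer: 6298/9 ≈ 699.78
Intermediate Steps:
O = 139/9 (O = -37*1/18 + 35*(½) = -37/18 + 35/2 = 139/9 ≈ 15.444)
G = 157/9 (G = -6 + (2³ + 139/9) = -6 + (8 + 139/9) = -6 + 211/9 = 157/9 ≈ 17.444)
G*49 - 155 = (157/9)*49 - 155 = 7693/9 - 155 = 6298/9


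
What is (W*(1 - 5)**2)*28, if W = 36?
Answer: 16128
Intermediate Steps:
(W*(1 - 5)**2)*28 = (36*(1 - 5)**2)*28 = (36*(-4)**2)*28 = (36*16)*28 = 576*28 = 16128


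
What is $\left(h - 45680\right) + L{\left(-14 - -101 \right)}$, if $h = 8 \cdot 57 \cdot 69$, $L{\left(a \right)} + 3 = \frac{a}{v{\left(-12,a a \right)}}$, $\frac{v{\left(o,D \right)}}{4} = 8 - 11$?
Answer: $- \frac{56905}{4} \approx -14226.0$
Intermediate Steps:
$v{\left(o,D \right)} = -12$ ($v{\left(o,D \right)} = 4 \left(8 - 11\right) = 4 \left(-3\right) = -12$)
$L{\left(a \right)} = -3 - \frac{a}{12}$ ($L{\left(a \right)} = -3 + \frac{a}{-12} = -3 + a \left(- \frac{1}{12}\right) = -3 - \frac{a}{12}$)
$h = 31464$ ($h = 456 \cdot 69 = 31464$)
$\left(h - 45680\right) + L{\left(-14 - -101 \right)} = \left(31464 - 45680\right) - \left(3 + \frac{-14 - -101}{12}\right) = -14216 - \left(3 + \frac{-14 + 101}{12}\right) = -14216 - \frac{41}{4} = - \frac{56905}{4}$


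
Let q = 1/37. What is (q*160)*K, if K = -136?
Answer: -21760/37 ≈ -588.11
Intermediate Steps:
q = 1/37 ≈ 0.027027
(q*160)*K = ((1/37)*160)*(-136) = (160/37)*(-136) = -21760/37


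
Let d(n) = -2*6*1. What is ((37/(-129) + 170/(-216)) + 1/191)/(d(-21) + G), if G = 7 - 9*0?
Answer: 947873/4435020 ≈ 0.21372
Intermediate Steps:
d(n) = -12 (d(n) = -12*1 = -12)
G = 7 (G = 7 + 0 = 7)
((37/(-129) + 170/(-216)) + 1/191)/(d(-21) + G) = ((37/(-129) + 170/(-216)) + 1/191)/(-12 + 7) = ((37*(-1/129) + 170*(-1/216)) + 1/191)/(-5) = ((-37/129 - 85/108) + 1/191)*(-⅕) = (-4987/4644 + 1/191)*(-⅕) = -947873/887004*(-⅕) = 947873/4435020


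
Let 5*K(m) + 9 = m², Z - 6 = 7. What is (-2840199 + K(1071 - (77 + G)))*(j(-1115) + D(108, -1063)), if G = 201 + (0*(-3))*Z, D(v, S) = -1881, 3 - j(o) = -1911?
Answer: -89576223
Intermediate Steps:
Z = 13 (Z = 6 + 7 = 13)
j(o) = 1914 (j(o) = 3 - 1*(-1911) = 3 + 1911 = 1914)
G = 201 (G = 201 + (0*(-3))*13 = 201 + 0*13 = 201 + 0 = 201)
K(m) = -9/5 + m²/5
(-2840199 + K(1071 - (77 + G)))*(j(-1115) + D(108, -1063)) = (-2840199 + (-9/5 + (1071 - (77 + 201))²/5))*(1914 - 1881) = (-2840199 + (-9/5 + (1071 - 1*278)²/5))*33 = (-2840199 + (-9/5 + (1071 - 278)²/5))*33 = (-2840199 + (-9/5 + (⅕)*793²))*33 = (-2840199 + (-9/5 + (⅕)*628849))*33 = (-2840199 + (-9/5 + 628849/5))*33 = (-2840199 + 125768)*33 = -2714431*33 = -89576223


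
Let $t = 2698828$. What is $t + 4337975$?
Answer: $7036803$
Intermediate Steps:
$t + 4337975 = 2698828 + 4337975 = 7036803$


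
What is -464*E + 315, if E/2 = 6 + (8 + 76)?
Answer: -83205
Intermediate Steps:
E = 180 (E = 2*(6 + (8 + 76)) = 2*(6 + 84) = 2*90 = 180)
-464*E + 315 = -464*180 + 315 = -83520 + 315 = -83205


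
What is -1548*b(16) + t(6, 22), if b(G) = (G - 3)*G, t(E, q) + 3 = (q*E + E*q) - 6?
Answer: -321729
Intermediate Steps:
t(E, q) = -9 + 2*E*q (t(E, q) = -3 + ((q*E + E*q) - 6) = -3 + ((E*q + E*q) - 6) = -3 + (2*E*q - 6) = -3 + (-6 + 2*E*q) = -9 + 2*E*q)
b(G) = G*(-3 + G) (b(G) = (-3 + G)*G = G*(-3 + G))
-1548*b(16) + t(6, 22) = -24768*(-3 + 16) + (-9 + 2*6*22) = -24768*13 + (-9 + 264) = -1548*208 + 255 = -321984 + 255 = -321729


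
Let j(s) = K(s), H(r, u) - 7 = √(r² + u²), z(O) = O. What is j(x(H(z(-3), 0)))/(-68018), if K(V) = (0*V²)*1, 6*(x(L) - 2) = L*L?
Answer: 0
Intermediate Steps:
H(r, u) = 7 + √(r² + u²)
x(L) = 2 + L²/6 (x(L) = 2 + (L*L)/6 = 2 + L²/6)
K(V) = 0 (K(V) = 0*1 = 0)
j(s) = 0
j(x(H(z(-3), 0)))/(-68018) = 0/(-68018) = 0*(-1/68018) = 0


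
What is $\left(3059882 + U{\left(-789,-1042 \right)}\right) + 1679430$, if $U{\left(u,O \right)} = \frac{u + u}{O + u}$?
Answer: $\frac{8677681850}{1831} \approx 4.7393 \cdot 10^{6}$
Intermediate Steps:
$U{\left(u,O \right)} = \frac{2 u}{O + u}$
$\left(3059882 + U{\left(-789,-1042 \right)}\right) + 1679430 = \left(3059882 + 2 \left(-789\right) \frac{1}{-1042 - 789}\right) + 1679430 = \left(3059882 + 2 \left(-789\right) \frac{1}{-1831}\right) + 1679430 = \left(3059882 + 2 \left(-789\right) \left(- \frac{1}{1831}\right)\right) + 1679430 = \left(3059882 + \frac{1578}{1831}\right) + 1679430 = \frac{5602645520}{1831} + 1679430 = \frac{8677681850}{1831}$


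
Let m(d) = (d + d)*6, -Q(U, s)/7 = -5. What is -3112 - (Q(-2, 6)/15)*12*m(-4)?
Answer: -1768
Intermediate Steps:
Q(U, s) = 35 (Q(U, s) = -7*(-5) = 35)
m(d) = 12*d (m(d) = (2*d)*6 = 12*d)
-3112 - (Q(-2, 6)/15)*12*m(-4) = -3112 - (35/15)*12*12*(-4) = -3112 - (35*(1/15))*12*(-48) = -3112 - (7/3)*12*(-48) = -3112 - 28*(-48) = -3112 - 1*(-1344) = -3112 + 1344 = -1768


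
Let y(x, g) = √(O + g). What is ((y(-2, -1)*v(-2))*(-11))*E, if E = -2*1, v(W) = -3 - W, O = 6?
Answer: -22*√5 ≈ -49.193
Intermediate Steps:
y(x, g) = √(6 + g)
E = -2
((y(-2, -1)*v(-2))*(-11))*E = ((√(6 - 1)*(-3 - 1*(-2)))*(-11))*(-2) = ((√5*(-3 + 2))*(-11))*(-2) = ((√5*(-1))*(-11))*(-2) = (-√5*(-11))*(-2) = (11*√5)*(-2) = -22*√5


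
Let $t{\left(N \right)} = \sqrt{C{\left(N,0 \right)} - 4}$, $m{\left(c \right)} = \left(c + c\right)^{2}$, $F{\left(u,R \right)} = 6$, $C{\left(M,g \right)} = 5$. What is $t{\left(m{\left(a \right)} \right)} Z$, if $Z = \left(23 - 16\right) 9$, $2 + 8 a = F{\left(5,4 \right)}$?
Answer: $63$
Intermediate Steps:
$a = \frac{1}{2}$ ($a = - \frac{1}{4} + \frac{1}{8} \cdot 6 = - \frac{1}{4} + \frac{3}{4} = \frac{1}{2} \approx 0.5$)
$m{\left(c \right)} = 4 c^{2}$ ($m{\left(c \right)} = \left(2 c\right)^{2} = 4 c^{2}$)
$t{\left(N \right)} = 1$ ($t{\left(N \right)} = \sqrt{5 - 4} = \sqrt{1} = 1$)
$Z = 63$ ($Z = 7 \cdot 9 = 63$)
$t{\left(m{\left(a \right)} \right)} Z = 1 \cdot 63 = 63$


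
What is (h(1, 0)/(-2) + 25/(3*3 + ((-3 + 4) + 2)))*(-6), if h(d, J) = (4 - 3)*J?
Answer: -25/2 ≈ -12.500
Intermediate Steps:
h(d, J) = J (h(d, J) = 1*J = J)
(h(1, 0)/(-2) + 25/(3*3 + ((-3 + 4) + 2)))*(-6) = (0/(-2) + 25/(3*3 + ((-3 + 4) + 2)))*(-6) = (0*(-½) + 25/(9 + (1 + 2)))*(-6) = (0 + 25/(9 + 3))*(-6) = (0 + 25/12)*(-6) = (25/12)*(-6) = -25/2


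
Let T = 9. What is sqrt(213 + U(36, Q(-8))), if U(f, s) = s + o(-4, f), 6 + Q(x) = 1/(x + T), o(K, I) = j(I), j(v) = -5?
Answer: sqrt(203) ≈ 14.248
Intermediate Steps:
o(K, I) = -5
Q(x) = -6 + 1/(9 + x) (Q(x) = -6 + 1/(x + 9) = -6 + 1/(9 + x))
U(f, s) = -5 + s (U(f, s) = s - 5 = -5 + s)
sqrt(213 + U(36, Q(-8))) = sqrt(213 + (-5 + (-53 - 6*(-8))/(9 - 8))) = sqrt(213 + (-5 + (-53 + 48)/1)) = sqrt(213 + (-5 + 1*(-5))) = sqrt(213 + (-5 - 5)) = sqrt(213 - 10) = sqrt(203)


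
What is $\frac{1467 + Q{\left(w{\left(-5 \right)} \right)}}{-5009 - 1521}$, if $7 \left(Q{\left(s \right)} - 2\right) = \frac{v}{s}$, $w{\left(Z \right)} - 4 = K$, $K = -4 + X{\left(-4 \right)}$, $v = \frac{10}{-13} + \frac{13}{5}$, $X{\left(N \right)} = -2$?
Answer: $- \frac{190953}{848900} \approx -0.22494$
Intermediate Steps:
$v = \frac{119}{65}$ ($v = 10 \left(- \frac{1}{13}\right) + 13 \cdot \frac{1}{5} = - \frac{10}{13} + \frac{13}{5} = \frac{119}{65} \approx 1.8308$)
$K = -6$ ($K = -4 - 2 = -6$)
$w{\left(Z \right)} = -2$ ($w{\left(Z \right)} = 4 - 6 = -2$)
$Q{\left(s \right)} = 2 + \frac{17}{65 s}$ ($Q{\left(s \right)} = 2 + \frac{\frac{119}{65} \frac{1}{s}}{7} = 2 + \frac{17}{65 s}$)
$\frac{1467 + Q{\left(w{\left(-5 \right)} \right)}}{-5009 - 1521} = \frac{1467 + \left(2 + \frac{17}{65 \left(-2\right)}\right)}{-5009 - 1521} = \frac{1467 + \left(2 + \frac{17}{65} \left(- \frac{1}{2}\right)\right)}{-6530} = \left(1467 + \left(2 - \frac{17}{130}\right)\right) \left(- \frac{1}{6530}\right) = \left(1467 + \frac{243}{130}\right) \left(- \frac{1}{6530}\right) = \frac{190953}{130} \left(- \frac{1}{6530}\right) = - \frac{190953}{848900}$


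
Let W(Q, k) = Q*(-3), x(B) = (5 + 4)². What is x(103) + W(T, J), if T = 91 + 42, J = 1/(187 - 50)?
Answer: -318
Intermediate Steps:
x(B) = 81 (x(B) = 9² = 81)
J = 1/137 ≈ 0.0072993
T = 133
W(Q, k) = -3*Q
x(103) + W(T, J) = 81 - 3*133 = 81 - 399 = -318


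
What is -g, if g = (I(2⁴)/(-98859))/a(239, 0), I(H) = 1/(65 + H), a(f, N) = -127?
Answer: -1/1016962533 ≈ -9.8332e-10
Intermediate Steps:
g = 1/1016962533 (g = (1/((65 + 2⁴)*(-98859)))/(-127) = (-1/98859/(65 + 16))*(-1/127) = (-1/98859/81)*(-1/127) = ((1/81)*(-1/98859))*(-1/127) = -1/8007579*(-1/127) = 1/1016962533 ≈ 9.8332e-10)
-g = -1*1/1016962533 = -1/1016962533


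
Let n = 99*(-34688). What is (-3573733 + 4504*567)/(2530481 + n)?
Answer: 1019965/903631 ≈ 1.1287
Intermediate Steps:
n = -3434112
(-3573733 + 4504*567)/(2530481 + n) = (-3573733 + 4504*567)/(2530481 - 3434112) = (-3573733 + 2553768)/(-903631) = -1019965*(-1/903631) = 1019965/903631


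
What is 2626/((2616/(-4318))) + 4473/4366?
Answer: -3093416845/713841 ≈ -4333.5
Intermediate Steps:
2626/((2616/(-4318))) + 4473/4366 = 2626/((2616*(-1/4318))) + 4473*(1/4366) = 2626/(-1308/2159) + 4473/4366 = 2626*(-2159/1308) + 4473/4366 = -2834767/654 + 4473/4366 = -3093416845/713841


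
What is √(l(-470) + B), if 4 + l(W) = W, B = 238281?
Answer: 3*√26423 ≈ 487.65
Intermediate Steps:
l(W) = -4 + W
√(l(-470) + B) = √((-4 - 470) + 238281) = √(-474 + 238281) = √237807 = 3*√26423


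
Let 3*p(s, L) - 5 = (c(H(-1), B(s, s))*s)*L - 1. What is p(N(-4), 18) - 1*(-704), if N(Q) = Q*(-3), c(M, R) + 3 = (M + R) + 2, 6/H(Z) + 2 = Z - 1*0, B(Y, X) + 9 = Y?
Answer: 2116/3 ≈ 705.33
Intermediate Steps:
B(Y, X) = -9 + Y
H(Z) = 6/(-2 + Z) (H(Z) = 6/(-2 + (Z - 1*0)) = 6/(-2 + (Z + 0)) = 6/(-2 + Z))
c(M, R) = -1 + M + R (c(M, R) = -3 + ((M + R) + 2) = -3 + (2 + M + R) = -1 + M + R)
N(Q) = -3*Q
p(s, L) = 4/3 + L*s*(-12 + s)/3 (p(s, L) = 5/3 + (((-1 + 6/(-2 - 1) + (-9 + s))*s)*L - 1)/3 = 5/3 + (((-1 + 6/(-3) + (-9 + s))*s)*L - 1)/3 = 5/3 + (((-1 + 6*(-1/3) + (-9 + s))*s)*L - 1)/3 = 5/3 + (((-1 - 2 + (-9 + s))*s)*L - 1)/3 = 5/3 + (((-12 + s)*s)*L - 1)/3 = 5/3 + ((s*(-12 + s))*L - 1)/3 = 5/3 + (L*s*(-12 + s) - 1)/3 = 5/3 + (-1 + L*s*(-12 + s))/3 = 5/3 + (-1/3 + L*s*(-12 + s)/3) = 4/3 + L*s*(-12 + s)/3)
p(N(-4), 18) - 1*(-704) = (4/3 + (1/3)*18*(-3*(-4))*(-12 - 3*(-4))) - 1*(-704) = (4/3 + (1/3)*18*12*(-12 + 12)) + 704 = (4/3 + (1/3)*18*12*0) + 704 = (4/3 + 0) + 704 = 4/3 + 704 = 2116/3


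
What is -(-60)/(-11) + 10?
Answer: 50/11 ≈ 4.5455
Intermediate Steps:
-(-60)/(-11) + 10 = -(-60)*(-1)/11 + 10 = -4*15/11 + 10 = -60/11 + 10 = 50/11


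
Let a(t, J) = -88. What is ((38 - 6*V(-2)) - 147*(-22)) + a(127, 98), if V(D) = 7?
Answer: 3142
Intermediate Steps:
((38 - 6*V(-2)) - 147*(-22)) + a(127, 98) = ((38 - 6*7) - 147*(-22)) - 88 = ((38 - 42) + 3234) - 88 = (-4 + 3234) - 88 = 3230 - 88 = 3142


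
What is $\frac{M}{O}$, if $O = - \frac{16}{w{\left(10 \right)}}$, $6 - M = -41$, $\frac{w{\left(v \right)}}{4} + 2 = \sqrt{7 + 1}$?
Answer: $\frac{47}{2} - \frac{47 \sqrt{2}}{2} \approx -9.734$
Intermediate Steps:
$w{\left(v \right)} = -8 + 8 \sqrt{2}$ ($w{\left(v \right)} = -8 + 4 \sqrt{7 + 1} = -8 + 4 \sqrt{8} = -8 + 4 \cdot 2 \sqrt{2} = -8 + 8 \sqrt{2}$)
$M = 47$ ($M = 6 - -41 = 6 + 41 = 47$)
$O = - \frac{16}{-8 + 8 \sqrt{2}} \approx -4.8284$
$\frac{M}{O} = \frac{1}{-2 - 2 \sqrt{2}} \cdot 47 = \frac{47}{-2 - 2 \sqrt{2}}$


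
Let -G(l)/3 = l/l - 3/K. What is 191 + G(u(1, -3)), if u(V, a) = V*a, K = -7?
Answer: 1307/7 ≈ 186.71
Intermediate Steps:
G(l) = -30/7 (G(l) = -3*(l/l - 3/(-7)) = -3*(1 - 3*(-⅐)) = -3*(1 + 3/7) = -3*10/7 = -30/7)
191 + G(u(1, -3)) = 191 - 30/7 = 1307/7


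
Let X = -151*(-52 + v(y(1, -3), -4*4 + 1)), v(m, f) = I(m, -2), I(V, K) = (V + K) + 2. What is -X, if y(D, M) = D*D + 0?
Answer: -7701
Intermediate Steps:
y(D, M) = D² (y(D, M) = D² + 0 = D²)
I(V, K) = 2 + K + V (I(V, K) = (K + V) + 2 = 2 + K + V)
v(m, f) = m (v(m, f) = 2 - 2 + m = m)
X = 7701 (X = -151*(-52 + 1²) = -151*(-52 + 1) = -151*(-51) = 7701)
-X = -1*7701 = -7701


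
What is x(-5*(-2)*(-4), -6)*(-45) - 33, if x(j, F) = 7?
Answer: -348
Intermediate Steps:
x(-5*(-2)*(-4), -6)*(-45) - 33 = 7*(-45) - 33 = -315 - 33 = -348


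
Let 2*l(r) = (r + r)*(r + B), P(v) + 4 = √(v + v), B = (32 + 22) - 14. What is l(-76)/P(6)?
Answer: -2736 - 1368*√3 ≈ -5105.4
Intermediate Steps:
B = 40 (B = 54 - 14 = 40)
P(v) = -4 + √2*√v (P(v) = -4 + √(v + v) = -4 + √(2*v) = -4 + √2*√v)
l(r) = r*(40 + r) (l(r) = ((r + r)*(r + 40))/2 = ((2*r)*(40 + r))/2 = (2*r*(40 + r))/2 = r*(40 + r))
l(-76)/P(6) = (-76*(40 - 76))/(-4 + √2*√6) = (-76*(-36))/(-4 + 2*√3) = 2736/(-4 + 2*√3)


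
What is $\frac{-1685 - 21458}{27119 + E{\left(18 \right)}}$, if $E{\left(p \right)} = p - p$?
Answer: $- \frac{23143}{27119} \approx -0.85339$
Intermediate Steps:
$E{\left(p \right)} = 0$
$\frac{-1685 - 21458}{27119 + E{\left(18 \right)}} = \frac{-1685 - 21458}{27119 + 0} = - \frac{23143}{27119}$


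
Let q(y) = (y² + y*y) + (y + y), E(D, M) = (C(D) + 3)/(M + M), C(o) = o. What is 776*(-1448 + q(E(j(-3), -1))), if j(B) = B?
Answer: -1123648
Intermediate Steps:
E(D, M) = (3 + D)/(2*M) (E(D, M) = (D + 3)/(M + M) = (3 + D)/((2*M)) = (3 + D)*(1/(2*M)) = (3 + D)/(2*M))
q(y) = 2*y + 2*y² (q(y) = (y² + y²) + 2*y = 2*y² + 2*y = 2*y + 2*y²)
776*(-1448 + q(E(j(-3), -1))) = 776*(-1448 + 2*((½)*(3 - 3)/(-1))*(1 + (½)*(3 - 3)/(-1))) = 776*(-1448 + 2*((½)*(-1)*0)*(1 + (½)*(-1)*0)) = 776*(-1448 + 2*0*(1 + 0)) = 776*(-1448 + 2*0*1) = 776*(-1448 + 0) = 776*(-1448) = -1123648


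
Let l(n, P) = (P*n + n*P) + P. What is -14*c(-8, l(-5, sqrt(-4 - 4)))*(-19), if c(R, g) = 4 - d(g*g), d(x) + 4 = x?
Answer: 174496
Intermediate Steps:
d(x) = -4 + x
l(n, P) = P + 2*P*n (l(n, P) = (P*n + P*n) + P = 2*P*n + P = P + 2*P*n)
c(R, g) = 8 - g**2 (c(R, g) = 4 - (-4 + g*g) = 4 - (-4 + g**2) = 4 + (4 - g**2) = 8 - g**2)
-14*c(-8, l(-5, sqrt(-4 - 4)))*(-19) = -14*(8 - (sqrt(-4 - 4)*(1 + 2*(-5)))**2)*(-19) = -14*(8 - (sqrt(-8)*(1 - 10))**2)*(-19) = -14*(8 - ((2*I*sqrt(2))*(-9))**2)*(-19) = -14*(8 - (-18*I*sqrt(2))**2)*(-19) = -14*(8 - 1*(-648))*(-19) = -14*(8 + 648)*(-19) = -14*656*(-19) = -9184*(-19) = 174496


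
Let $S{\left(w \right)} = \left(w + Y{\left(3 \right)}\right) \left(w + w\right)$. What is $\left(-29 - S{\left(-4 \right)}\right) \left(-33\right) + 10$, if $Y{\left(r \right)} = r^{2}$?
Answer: $-353$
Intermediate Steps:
$S{\left(w \right)} = 2 w \left(9 + w\right)$ ($S{\left(w \right)} = \left(w + 3^{2}\right) \left(w + w\right) = \left(w + 9\right) 2 w = \left(9 + w\right) 2 w = 2 w \left(9 + w\right)$)
$\left(-29 - S{\left(-4 \right)}\right) \left(-33\right) + 10 = \left(-29 - 2 \left(-4\right) \left(9 - 4\right)\right) \left(-33\right) + 10 = \left(-29 - 2 \left(-4\right) 5\right) \left(-33\right) + 10 = \left(-29 - -40\right) \left(-33\right) + 10 = \left(-29 + 40\right) \left(-33\right) + 10 = 11 \left(-33\right) + 10 = -363 + 10 = -353$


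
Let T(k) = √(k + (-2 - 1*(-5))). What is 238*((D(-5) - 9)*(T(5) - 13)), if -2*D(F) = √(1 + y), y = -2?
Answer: 119*(13 - 2*√2)*(18 + I) ≈ 21788.0 + 1210.4*I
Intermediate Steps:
D(F) = -I/2 (D(F) = -√(1 - 2)/2 = -I/2)
T(k) = √(3 + k) (T(k) = √(k + (-2 + 5)) = √(k + 3) = √(3 + k))
238*((D(-5) - 9)*(T(5) - 13)) = 238*((-I/2 - 9)*(√(3 + 5) - 13)) = 238*((-9 - I/2)*(√8 - 13)) = 238*((-9 - I/2)*(2*√2 - 13)) = 238*((-9 - I/2)*(-13 + 2*√2)) = 238*((-13 + 2*√2)*(-9 - I/2)) = 238*(-13 + 2*√2)*(-9 - I/2)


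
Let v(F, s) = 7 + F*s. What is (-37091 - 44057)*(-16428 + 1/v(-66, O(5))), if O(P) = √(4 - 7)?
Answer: 17486263527212/13117 - 5355768*I*√3/13117 ≈ 1.3331e+9 - 707.21*I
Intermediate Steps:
O(P) = I*√3 (O(P) = √(-3) = I*√3)
(-37091 - 44057)*(-16428 + 1/v(-66, O(5))) = (-37091 - 44057)*(-16428 + 1/(7 - 66*I*√3)) = -81148*(-16428 + 1/(7 - 66*I*√3)) = 1333099344 - 81148/(7 - 66*I*√3)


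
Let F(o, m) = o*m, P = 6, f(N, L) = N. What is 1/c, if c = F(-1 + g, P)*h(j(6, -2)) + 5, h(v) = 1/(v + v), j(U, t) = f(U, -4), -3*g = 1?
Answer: 3/13 ≈ 0.23077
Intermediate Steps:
g = -⅓ (g = -⅓*1 = -⅓ ≈ -0.33333)
j(U, t) = U
h(v) = 1/(2*v)
F(o, m) = m*o
c = 13/3 (c = (6*(-1 - ⅓))*((½)/6) + 5 = (6*(-4/3))*((½)*(⅙)) + 5 = -8*1/12 + 5 = -⅔ + 5 = 13/3 ≈ 4.3333)
1/c = 1/(13/3) = 3/13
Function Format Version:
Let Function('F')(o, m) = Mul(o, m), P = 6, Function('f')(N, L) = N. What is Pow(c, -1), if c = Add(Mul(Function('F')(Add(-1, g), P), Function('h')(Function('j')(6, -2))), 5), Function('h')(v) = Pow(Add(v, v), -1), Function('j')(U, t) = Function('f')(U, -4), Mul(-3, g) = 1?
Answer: Rational(3, 13) ≈ 0.23077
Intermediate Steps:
g = Rational(-1, 3) (g = Mul(Rational(-1, 3), 1) = Rational(-1, 3) ≈ -0.33333)
Function('j')(U, t) = U
Function('h')(v) = Mul(Rational(1, 2), Pow(v, -1)) (Function('h')(v) = Pow(Mul(2, v), -1) = Mul(Rational(1, 2), Pow(v, -1)))
Function('F')(o, m) = Mul(m, o)
c = Rational(13, 3) (c = Add(Mul(Mul(6, Add(-1, Rational(-1, 3))), Mul(Rational(1, 2), Pow(6, -1))), 5) = Add(Mul(Mul(6, Rational(-4, 3)), Mul(Rational(1, 2), Rational(1, 6))), 5) = Add(Mul(-8, Rational(1, 12)), 5) = Add(Rational(-2, 3), 5) = Rational(13, 3) ≈ 4.3333)
Pow(c, -1) = Pow(Rational(13, 3), -1) = Rational(3, 13)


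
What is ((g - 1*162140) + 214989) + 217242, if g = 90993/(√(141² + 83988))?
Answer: 270091 + 30331*√11541/11541 ≈ 2.7037e+5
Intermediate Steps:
g = 30331*√11541/11541 (g = 90993/(√(19881 + 83988)) = 90993/(√103869) = 90993/((3*√11541)) = 90993*(√11541/34623) = 30331*√11541/11541 ≈ 282.33)
((g - 1*162140) + 214989) + 217242 = ((30331*√11541/11541 - 1*162140) + 214989) + 217242 = ((30331*√11541/11541 - 162140) + 214989) + 217242 = ((-162140 + 30331*√11541/11541) + 214989) + 217242 = (52849 + 30331*√11541/11541) + 217242 = 270091 + 30331*√11541/11541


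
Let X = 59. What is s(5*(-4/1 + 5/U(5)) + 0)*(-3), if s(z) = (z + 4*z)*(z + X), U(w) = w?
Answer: 9900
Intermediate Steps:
s(z) = 5*z*(59 + z) (s(z) = (z + 4*z)*(z + 59) = (5*z)*(59 + z) = 5*z*(59 + z))
s(5*(-4/1 + 5/U(5)) + 0)*(-3) = (5*(5*(-4/1 + 5/5) + 0)*(59 + (5*(-4/1 + 5/5) + 0)))*(-3) = (5*(5*(-4*1 + 5*(1/5)) + 0)*(59 + (5*(-4*1 + 5*(1/5)) + 0)))*(-3) = (5*(5*(-4 + 1) + 0)*(59 + (5*(-4 + 1) + 0)))*(-3) = (5*(5*(-3) + 0)*(59 + (5*(-3) + 0)))*(-3) = (5*(-15 + 0)*(59 + (-15 + 0)))*(-3) = (5*(-15)*(59 - 15))*(-3) = (5*(-15)*44)*(-3) = -3300*(-3) = 9900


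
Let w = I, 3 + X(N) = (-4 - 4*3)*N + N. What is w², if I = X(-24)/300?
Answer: 14161/10000 ≈ 1.4161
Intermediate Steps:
X(N) = -3 - 15*N (X(N) = -3 + ((-4 - 4*3)*N + N) = -3 + ((-4 - 12)*N + N) = -3 + (-16*N + N) = -3 - 15*N)
I = 119/100 (I = (-3 - 15*(-24))/300 = (-3 + 360)*(1/300) = 357*(1/300) = 119/100 ≈ 1.1900)
w = 119/100 ≈ 1.1900
w² = (119/100)² = 14161/10000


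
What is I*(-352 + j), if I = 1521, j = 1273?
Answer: 1400841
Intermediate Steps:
I*(-352 + j) = 1521*(-352 + 1273) = 1521*921 = 1400841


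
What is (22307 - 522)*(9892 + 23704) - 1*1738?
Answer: 731887122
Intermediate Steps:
(22307 - 522)*(9892 + 23704) - 1*1738 = 21785*33596 - 1738 = 731888860 - 1738 = 731887122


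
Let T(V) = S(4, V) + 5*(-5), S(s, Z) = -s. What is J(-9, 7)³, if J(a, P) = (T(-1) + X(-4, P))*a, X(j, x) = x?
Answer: 7762392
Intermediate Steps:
T(V) = -29 (T(V) = -1*4 + 5*(-5) = -4 - 25 = -29)
J(a, P) = a*(-29 + P) (J(a, P) = (-29 + P)*a = a*(-29 + P))
J(-9, 7)³ = (-9*(-29 + 7))³ = (-9*(-22))³ = 198³ = 7762392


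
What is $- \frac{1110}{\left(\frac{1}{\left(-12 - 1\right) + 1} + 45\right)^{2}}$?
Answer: $- \frac{159840}{290521} \approx -0.55018$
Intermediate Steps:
$- \frac{1110}{\left(\frac{1}{\left(-12 - 1\right) + 1} + 45\right)^{2}} = - \frac{1110}{\left(\frac{1}{-13 + 1} + 45\right)^{2}} = - \frac{1110}{\left(\frac{1}{-12} + 45\right)^{2}} = - \frac{1110}{\left(- \frac{1}{12} + 45\right)^{2}} = - \frac{1110}{\left(\frac{539}{12}\right)^{2}} = - \frac{1110}{\frac{290521}{144}} = \left(-1110\right) \frac{144}{290521} = - \frac{159840}{290521}$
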